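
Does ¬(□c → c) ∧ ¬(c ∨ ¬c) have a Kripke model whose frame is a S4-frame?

1. ¬(□c → c) ∧ ¬(c ∨ ¬c), u
2. ¬(□c → c), u
3. ¬(c ∨ ¬c), u
4. □c, u
5. ¬c, u
6. c, u
Accessibility: uRu
Branch closes: c and ¬c both at u.
(One branch shown.) All branches close.

No, unsatisfiable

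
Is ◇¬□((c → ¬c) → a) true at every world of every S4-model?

Tableau for the negation ¬◇¬□((c → ¬c) → a):
1. ¬◇¬□((c → ¬c) → a), u
2. □((c → ¬c) → a), u   [¬◇-rule on 1 via uRu]
3. (c → ¬c) → a, u   [□-rule on 2 via uRu]
4. a, u   [→-rule on 3 (branches; this branch)]
Accessibility: uRu
The negation has an open branch (countermodel exists).

Invalid (countermodel exists)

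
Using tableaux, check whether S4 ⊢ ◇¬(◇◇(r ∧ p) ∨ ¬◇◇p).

Tableau for the negation ¬◇¬(◇◇(r ∧ p) ∨ ¬◇◇p):
1. ¬◇¬(◇◇(r ∧ p) ∨ ¬◇◇p), w0
2. ◇◇(r ∧ p) ∨ ¬◇◇p, w0
3. ¬◇◇p, w0
4. ¬◇p, w0
5. ¬p, w0
Accessibility: w0Rw0
The negation has an open branch (countermodel exists).

Invalid (countermodel exists)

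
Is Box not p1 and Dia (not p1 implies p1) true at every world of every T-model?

No, not valid

Tableau for the negation not (Box not p1 and Dia (not p1 implies p1)):
1. not (Box not p1 and Dia (not p1 implies p1)), w0
2. not Dia (not p1 implies p1), w0   [neg-and-rule on 1 (branches; this branch)]
3. not (not p1 implies p1), w0   [neg-Dia-rule on 2 via w0Rw0]
4. not p1, w0   [neg-implies-rule on 3]
Accessibility: w0Rw0
The negation has an open branch (countermodel exists).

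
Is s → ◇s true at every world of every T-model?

Tableau for the negation ¬(s → ◇s):
1. ¬(s → ◇s), u
2. s, u   [¬→-rule on 1]
3. ¬◇s, u   [¬→-rule on 1]
4. ¬s, u   [¬◇-rule on 3 via uRu]
Accessibility: uRu
Branch closes: s and ¬s both at u.
All branches of the negation close; one closing branch shown above.

Valid in T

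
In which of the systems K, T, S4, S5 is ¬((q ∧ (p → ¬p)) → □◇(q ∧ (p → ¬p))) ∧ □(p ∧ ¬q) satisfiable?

K-tableau for the formula:
1. ¬((q ∧ (p → ¬p)) → □◇(q ∧ (p → ¬p))) ∧ □(p ∧ ¬q), u
2. ¬((q ∧ (p → ¬p)) → □◇(q ∧ (p → ¬p))), u
3. □(p ∧ ¬q), u
4. q ∧ (p → ¬p), u
5. ¬□◇(q ∧ (p → ¬p)), u
6. q, u
7. p → ¬p, u
8. ¬p, u
9. ¬◇(q ∧ (p → ¬p)), v
10. p ∧ ¬q, v
11. p, v
12. ¬q, v
Accessibility: uRv
Complete open branch: satisfiable in K.
T-tableau for the formula:
1. ¬((q ∧ (p → ¬p)) → □◇(q ∧ (p → ¬p))) ∧ □(p ∧ ¬q), u
2. ¬((q ∧ (p → ¬p)) → □◇(q ∧ (p → ¬p))), u
3. □(p ∧ ¬q), u
4. q ∧ (p → ¬p), u
5. ¬□◇(q ∧ (p → ¬p)), u
6. q, u
7. p → ¬p, u
8. p ∧ ¬q, u
9. p, u
10. ¬q, u
Accessibility: uRu
Branch closes: q and ¬q both at u.
Every branch closes (one shown): unsatisfiable in T, hence also in S4, S5 (every S4/S5-frame is a T-frame).

K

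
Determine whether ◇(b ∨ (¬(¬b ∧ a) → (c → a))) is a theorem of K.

No, not valid

Tableau for the negation ¬◇(b ∨ (¬(¬b ∧ a) → (c → a))):
1. ¬◇(b ∨ (¬(¬b ∧ a) → (c → a))), 0
The negation has an open branch (countermodel exists).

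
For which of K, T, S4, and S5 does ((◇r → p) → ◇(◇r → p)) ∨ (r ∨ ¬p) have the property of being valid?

K-tableau for the negation ¬(((◇r → p) → ◇(◇r → p)) ∨ (r ∨ ¬p)):
1. ¬(((◇r → p) → ◇(◇r → p)) ∨ (r ∨ ¬p)), w0
2. ¬((◇r → p) → ◇(◇r → p)), w0
3. ¬(r ∨ ¬p), w0
4. ◇r → p, w0
5. ¬◇(◇r → p), w0
6. ¬r, w0
7. p, w0
Complete open branch: countermodel on a K-frame, so not valid in K.
T-tableau for the negation ¬(((◇r → p) → ◇(◇r → p)) ∨ (r ∨ ¬p)):
1. ¬(((◇r → p) → ◇(◇r → p)) ∨ (r ∨ ¬p)), w0
2. ¬((◇r → p) → ◇(◇r → p)), w0
3. ¬(r ∨ ¬p), w0
4. ◇r → p, w0
5. ¬◇(◇r → p), w0
6. ¬r, w0
7. p, w0
8. ¬(◇r → p), w0
9. ◇r, w0
10. ¬p, w0
Accessibility: w0Rw0
Branch closes: p and ¬p both at w0.
Every branch closes (one shown): valid in T, hence also in S4, S5 (every theorem of T is a theorem of S4 and S5).

T, S4, S5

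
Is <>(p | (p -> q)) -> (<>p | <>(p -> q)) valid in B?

Tableau for the negation ~(<>(p | (p -> q)) -> (<>p | <>(p -> q))):
1. ~(<>(p | (p -> q)) -> (<>p | <>(p -> q))), u
2. <>(p | (p -> q)), u
3. ~(<>p | <>(p -> q)), u
4. ~<>p, u
5. ~<>(p -> q), u
6. ~p, u
7. ~(p -> q), u
8. p, u
9. ~q, u
Accessibility: uRu
Branch closes: p and ~p both at u.
Every branch of the negation's tableau closes; the branch above is one of them.

Valid in B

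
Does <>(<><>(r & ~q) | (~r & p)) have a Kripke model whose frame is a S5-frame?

1. <>(<><>(r & ~q) | (~r & p)), u
2. <><>(r & ~q) | (~r & p), v   [<>-rule on 1: fresh world v, uRv]
3. ~r & p, v   [|-rule on 2 (branches; this branch)]
4. ~r, v   [&-rule on 3]
5. p, v   [&-rule on 3]
Accessibility: uRu, uRv, vRu, vRv

Yes, satisfiable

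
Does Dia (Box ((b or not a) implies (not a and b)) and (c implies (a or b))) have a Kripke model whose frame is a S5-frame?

Satisfiable (open branch found)

1. Dia (Box ((b or not a) implies (not a and b)) and (c implies (a or b))), w0
2. Box ((b or not a) implies (not a and b)) and (c implies (a or b)), w1
3. Box ((b or not a) implies (not a and b)), w1
4. c implies (a or b), w1
5. (b or not a) implies (not a and b), w0
6. (b or not a) implies (not a and b), w1
7. a or b, w1
8. not a and b, w0
9. not a, w0
10. b, w0
11. not a and b, w1
12. not a, w1
13. b, w1
Accessibility: w0Rw0, w0Rw1, w1Rw0, w1Rw1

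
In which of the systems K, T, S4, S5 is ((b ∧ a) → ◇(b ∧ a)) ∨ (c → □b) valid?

K-tableau for the negation ¬(((b ∧ a) → ◇(b ∧ a)) ∨ (c → □b)):
1. ¬(((b ∧ a) → ◇(b ∧ a)) ∨ (c → □b)), u
2. ¬((b ∧ a) → ◇(b ∧ a)), u
3. ¬(c → □b), u
4. b ∧ a, u
5. ¬◇(b ∧ a), u
6. c, u
7. ¬□b, u
8. b, u
9. a, u
10. ¬b, v
11. ¬(b ∧ a), v
12. ¬a, v
Accessibility: uRv
Complete open branch: countermodel on a K-frame, so not valid in K.
T-tableau for the negation ¬(((b ∧ a) → ◇(b ∧ a)) ∨ (c → □b)):
1. ¬(((b ∧ a) → ◇(b ∧ a)) ∨ (c → □b)), u
2. ¬((b ∧ a) → ◇(b ∧ a)), u
3. ¬(c → □b), u
4. b ∧ a, u
5. ¬◇(b ∧ a), u
6. c, u
7. ¬□b, u
8. b, u
9. a, u
10. ¬(b ∧ a), u
11. ¬a, u
Accessibility: uRu
Branch closes: a and ¬a both at u.
Every branch closes (one shown): valid in T, hence also in S4, S5 (every theorem of T is a theorem of S4 and S5).

T, S4, S5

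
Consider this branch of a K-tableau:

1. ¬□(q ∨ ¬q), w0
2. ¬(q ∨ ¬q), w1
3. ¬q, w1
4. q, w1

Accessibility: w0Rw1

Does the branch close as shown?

Yes, closed

Both q and ¬q appear at w1.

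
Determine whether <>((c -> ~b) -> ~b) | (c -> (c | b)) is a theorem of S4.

Valid

Tableau for the negation ~(<>((c -> ~b) -> ~b) | (c -> (c | b))):
1. ~(<>((c -> ~b) -> ~b) | (c -> (c | b))), w0
2. ~<>((c -> ~b) -> ~b), w0
3. ~(c -> (c | b)), w0
4. c, w0
5. ~(c | b), w0
6. ~c, w0
7. ~b, w0
Accessibility: w0Rw0
Branch closes: c and ~c both at w0.
All branches of the negation close; one closing branch shown above.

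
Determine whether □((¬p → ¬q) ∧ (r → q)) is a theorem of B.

Not valid

Tableau for the negation ¬□((¬p → ¬q) ∧ (r → q)):
1. ¬□((¬p → ¬q) ∧ (r → q)), 0
2. ¬((¬p → ¬q) ∧ (r → q)), 1
3. ¬(r → q), 1
4. r, 1
5. ¬q, 1
Accessibility: 0R0, 0R1, 1R0, 1R1
The negation has an open branch (countermodel exists).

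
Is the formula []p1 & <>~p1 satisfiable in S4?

No, unsatisfiable

1. []p1 & <>~p1, u
2. []p1, u   [&-rule on 1]
3. <>~p1, u   [&-rule on 1]
4. p1, u   [[]-rule on 2 via uRu]
5. ~p1, v   [<>-rule on 3: fresh world v, uRv]
6. p1, v   [[]-rule on 2 via uRv]
Accessibility: uRu, uRv, vRv
Branch closes: p1 and ~p1 both at v.
All branches of the tableau close; one closing branch shown above.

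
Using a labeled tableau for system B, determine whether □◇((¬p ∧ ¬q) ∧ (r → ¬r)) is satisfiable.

1. □◇((¬p ∧ ¬q) ∧ (r → ¬r)), u
2. ◇((¬p ∧ ¬q) ∧ (r → ¬r)), u   [□-rule on 1 via uRu]
3. (¬p ∧ ¬q) ∧ (r → ¬r), v   [◇-rule on 2: fresh world v, uRv]
4. ¬p ∧ ¬q, v   [∧-rule on 3]
5. r → ¬r, v   [∧-rule on 3]
6. ¬p, v   [∧-rule on 4]
7. ¬q, v   [∧-rule on 4]
8. ◇((¬p ∧ ¬q) ∧ (r → ¬r)), v   [□-rule on 1 via uRv]
9. ¬r, v   [→-rule on 5 (branches; this branch)]
10. (¬p ∧ ¬q) ∧ (r → ¬r), w   [◇-rule on 8: fresh world w, vRw]
11. ¬p ∧ ¬q, w   [∧-rule on 10]
12. r → ¬r, w   [∧-rule on 10]
13. ¬p, w   [∧-rule on 11]
14. ¬q, w   [∧-rule on 11]
15. ¬r, w   [→-rule on 12 (branches; this branch)]
Accessibility: uRu, uRv, vRu, vRv, vRw, wRv, wRw

Satisfiable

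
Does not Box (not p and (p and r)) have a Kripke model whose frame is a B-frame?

1. not Box (not p and (p and r)), w0
2. not (not p and (p and r)), w1
3. not (p and r), w1
4. not r, w1
Accessibility: w0Rw0, w0Rw1, w1Rw0, w1Rw1

Yes, satisfiable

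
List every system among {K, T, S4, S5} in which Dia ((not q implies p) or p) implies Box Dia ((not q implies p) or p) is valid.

S5-tableau for the negation not (Dia ((not q implies p) or p) implies Box Dia ((not q implies p) or p)):
1. not (Dia ((not q implies p) or p) implies Box Dia ((not q implies p) or p)), w0
2. Dia ((not q implies p) or p), w0
3. not Box Dia ((not q implies p) or p), w0
4. (not q implies p) or p, w1
5. not q implies p, w1
6. q, w1
7. not Dia ((not q implies p) or p), w2
8. not ((not q implies p) or p), w0
9. not (not q implies p), w0
10. not p, w0
11. not q, w0
12. not ((not q implies p) or p), w1
13. not (not q implies p), w1
14. not p, w1
15. not q, w1
Accessibility: w0Rw0, w0Rw1, w0Rw2, w1Rw0, w1Rw1, w1Rw2, w2Rw0, w2Rw1, w2Rw2
Branch closes: q and not q both at w1.
Every branch closes (one shown): valid in S5.
S4-tableau for the negation not (Dia ((not q implies p) or p) implies Box Dia ((not q implies p) or p)):
1. not (Dia ((not q implies p) or p) implies Box Dia ((not q implies p) or p)), w0
2. Dia ((not q implies p) or p), w0
3. not Box Dia ((not q implies p) or p), w0
4. (not q implies p) or p, w1
5. p, w1
6. not Dia ((not q implies p) or p), w2
7. not ((not q implies p) or p), w2
8. not (not q implies p), w2
9. not p, w2
10. not q, w2
Accessibility: w0Rw0, w0Rw1, w0Rw2, w1Rw1, w2Rw2
Complete open branch: countermodel on an S4-frame, so not valid in S4, nor in K, T (the same frame is also a K-frame and a T-frame).

S5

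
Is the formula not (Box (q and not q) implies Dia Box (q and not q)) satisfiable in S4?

No, unsatisfiable

1. not (Box (q and not q) implies Dia Box (q and not q)), w0
2. Box (q and not q), w0   [neg-implies-rule on 1]
3. not Dia Box (q and not q), w0   [neg-implies-rule on 1]
4. q and not q, w0   [Box-rule on 2 via w0Rw0]
5. q, w0   [and-rule on 4]
6. not q, w0   [and-rule on 4]
Accessibility: w0Rw0
Branch closes: q and not q both at w0.
All branches of the tableau close; one closing branch shown above.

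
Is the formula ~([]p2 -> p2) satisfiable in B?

Unsatisfiable

1. ~([]p2 -> p2), u
2. []p2, u   [~->-rule on 1]
3. ~p2, u   [~->-rule on 1]
4. p2, u   [[]-rule on 2 via uRu]
Accessibility: uRu
Branch closes: p2 and ~p2 both at u.
All branches of the tableau close; one closing branch shown above.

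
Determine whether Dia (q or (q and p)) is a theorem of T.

Invalid (countermodel exists)

Tableau for the negation not Dia (q or (q and p)):
1. not Dia (q or (q and p)), 0
2. not (q or (q and p)), 0
3. not q, 0
4. not (q and p), 0
5. not p, 0
Accessibility: 0R0
The negation has an open branch (countermodel exists).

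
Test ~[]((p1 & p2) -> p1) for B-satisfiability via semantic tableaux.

1. ~[]((p1 & p2) -> p1), 0
2. ~((p1 & p2) -> p1), 1
3. p1 & p2, 1
4. ~p1, 1
5. p1, 1
6. p2, 1
Accessibility: 0R0, 0R1, 1R0, 1R1
Branch closes: p1 and ~p1 both at 1.
All branches of the tableau close; one closing branch shown above.

No, unsatisfiable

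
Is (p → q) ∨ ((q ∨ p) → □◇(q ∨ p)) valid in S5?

Tableau for the negation ¬((p → q) ∨ ((q ∨ p) → □◇(q ∨ p))):
1. ¬((p → q) ∨ ((q ∨ p) → □◇(q ∨ p))), 0
2. ¬(p → q), 0   [¬∨-rule on 1]
3. ¬((q ∨ p) → □◇(q ∨ p)), 0   [¬∨-rule on 1]
4. p, 0   [¬→-rule on 2]
5. ¬q, 0   [¬→-rule on 2]
6. q ∨ p, 0   [¬→-rule on 3]
7. ¬□◇(q ∨ p), 0   [¬→-rule on 3]
8. ¬◇(q ∨ p), 1   [¬□-rule on 7: fresh world 1, 0R1]
9. ¬(q ∨ p), 0   [¬◇-rule on 8 via 1R0]
10. ¬p, 0   [¬∨-rule on 9]
Accessibility: 0R0, 0R1, 1R0, 1R1
Branch closes: p and ¬p both at 0.
All branches of the negation close; one closing branch shown above.

Yes, valid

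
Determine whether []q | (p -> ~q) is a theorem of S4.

Tableau for the negation ~([]q | (p -> ~q)):
1. ~([]q | (p -> ~q)), w0
2. ~[]q, w0
3. ~(p -> ~q), w0
4. p, w0
5. q, w0
6. ~q, w1
Accessibility: w0Rw0, w0Rw1, w1Rw1
The negation has an open branch (countermodel exists).

No, not valid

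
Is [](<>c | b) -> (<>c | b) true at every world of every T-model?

Tableau for the negation ~([](<>c | b) -> (<>c | b)):
1. ~([](<>c | b) -> (<>c | b)), w0
2. [](<>c | b), w0
3. ~(<>c | b), w0
4. ~<>c, w0
5. ~b, w0
6. <>c | b, w0
7. ~c, w0
8. <>c, w0
9. c, w1
10. <>c | b, w1
11. ~c, w1
Accessibility: w0Rw0, w0Rw1, w1Rw1
Branch closes: c and ~c both at w1.
All branches of the negation close; one closing branch shown above.

Valid in T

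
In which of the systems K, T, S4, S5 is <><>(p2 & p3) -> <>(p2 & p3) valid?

S4, S5

T-tableau for the negation ~(<><>(p2 & p3) -> <>(p2 & p3)):
1. ~(<><>(p2 & p3) -> <>(p2 & p3)), 0
2. <><>(p2 & p3), 0   [~->-rule on 1]
3. ~<>(p2 & p3), 0   [~->-rule on 1]
4. ~(p2 & p3), 0   [~<>-rule on 3 via 0R0]
5. ~p3, 0   [~&-rule on 4 (branches; this branch)]
6. <>(p2 & p3), 1   [<>-rule on 2: fresh world 1, 0R1]
7. ~(p2 & p3), 1   [~<>-rule on 3 via 0R1]
8. ~p3, 1   [~&-rule on 7 (branches; this branch)]
9. p2 & p3, 2   [<>-rule on 6: fresh world 2, 1R2]
10. p2, 2   [&-rule on 9]
11. p3, 2   [&-rule on 9]
Accessibility: 0R0, 0R1, 1R1, 1R2, 2R2
Complete open branch: countermodel on a T-frame, so not valid in T, nor in K (the same frame is also a K-frame).
S4-tableau for the negation ~(<><>(p2 & p3) -> <>(p2 & p3)):
1. ~(<><>(p2 & p3) -> <>(p2 & p3)), 0
2. <><>(p2 & p3), 0   [~->-rule on 1]
3. ~<>(p2 & p3), 0   [~->-rule on 1]
4. ~(p2 & p3), 0   [~<>-rule on 3 via 0R0]
5. ~p3, 0   [~&-rule on 4 (branches; this branch)]
6. <>(p2 & p3), 1   [<>-rule on 2: fresh world 1, 0R1]
7. ~(p2 & p3), 1   [~<>-rule on 3 via 0R1]
8. ~p3, 1   [~&-rule on 7 (branches; this branch)]
9. p2 & p3, 2   [<>-rule on 6: fresh world 2, 1R2]
10. p2, 2   [&-rule on 9]
11. p3, 2   [&-rule on 9]
12. ~(p2 & p3), 2   [~<>-rule on 3 via 0R2]
13. ~p3, 2   [~&-rule on 12 (branches; this branch)]
Accessibility: 0R0, 0R1, 0R2, 1R1, 1R2, 2R2
Branch closes: p3 and ~p3 both at 2.
Every branch closes (one shown): valid in S4, hence also in S5 (every theorem of S4 is a theorem of S5).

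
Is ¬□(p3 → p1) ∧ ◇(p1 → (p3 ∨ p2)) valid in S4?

Tableau for the negation ¬(¬□(p3 → p1) ∧ ◇(p1 → (p3 ∨ p2))):
1. ¬(¬□(p3 → p1) ∧ ◇(p1 → (p3 ∨ p2))), w0
2. ¬◇(p1 → (p3 ∨ p2)), w0
3. ¬(p1 → (p3 ∨ p2)), w0
4. p1, w0
5. ¬(p3 ∨ p2), w0
6. ¬p3, w0
7. ¬p2, w0
Accessibility: w0Rw0
The negation has an open branch (countermodel exists).

Invalid (countermodel exists)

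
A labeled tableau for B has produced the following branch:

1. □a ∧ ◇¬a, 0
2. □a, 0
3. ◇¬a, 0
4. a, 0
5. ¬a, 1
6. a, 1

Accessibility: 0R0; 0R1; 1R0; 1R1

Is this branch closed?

Both a and ¬a appear at 1.

Yes, closed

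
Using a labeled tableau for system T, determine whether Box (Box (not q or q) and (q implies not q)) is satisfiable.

Satisfiable (open branch found)

1. Box (Box (not q or q) and (q implies not q)), 0
2. Box (not q or q) and (q implies not q), 0
3. Box (not q or q), 0
4. q implies not q, 0
5. not q or q, 0
6. not q, 0
Accessibility: 0R0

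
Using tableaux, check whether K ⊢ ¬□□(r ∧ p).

No, not valid

Tableau for the negation □□(r ∧ p):
1. □□(r ∧ p), w0
The negation has an open branch (countermodel exists).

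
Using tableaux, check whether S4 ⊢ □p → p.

Tableau for the negation ¬(□p → p):
1. ¬(□p → p), 0
2. □p, 0
3. ¬p, 0
4. p, 0
Accessibility: 0R0
Branch closes: p and ¬p both at 0.
All branches of the negation close; one closing branch shown above.

Valid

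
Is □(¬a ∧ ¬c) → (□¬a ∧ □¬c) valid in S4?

Yes, valid

Tableau for the negation ¬(□(¬a ∧ ¬c) → (□¬a ∧ □¬c)):
1. ¬(□(¬a ∧ ¬c) → (□¬a ∧ □¬c)), u
2. □(¬a ∧ ¬c), u   [¬→-rule on 1]
3. ¬(□¬a ∧ □¬c), u   [¬→-rule on 1]
4. ¬a ∧ ¬c, u   [□-rule on 2 via uRu]
5. ¬a, u   [∧-rule on 4]
6. ¬c, u   [∧-rule on 4]
7. ¬□¬c, u   [¬∧-rule on 3 (branches; this branch)]
8. c, v   [¬□-rule on 7: fresh world v, uRv]
9. ¬a ∧ ¬c, v   [□-rule on 2 via uRv]
10. ¬a, v   [∧-rule on 9]
11. ¬c, v   [∧-rule on 9]
Accessibility: uRu, uRv, vRv
Branch closes: c and ¬c both at v.
All branches of the negation close; one closing branch shown above.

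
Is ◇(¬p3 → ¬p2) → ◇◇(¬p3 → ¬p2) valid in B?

Tableau for the negation ¬(◇(¬p3 → ¬p2) → ◇◇(¬p3 → ¬p2)):
1. ¬(◇(¬p3 → ¬p2) → ◇◇(¬p3 → ¬p2)), w0
2. ◇(¬p3 → ¬p2), w0   [¬→-rule on 1]
3. ¬◇◇(¬p3 → ¬p2), w0   [¬→-rule on 1]
4. ¬◇(¬p3 → ¬p2), w0   [¬◇-rule on 3 via w0Rw0]
5. ¬(¬p3 → ¬p2), w0   [¬◇-rule on 4 via w0Rw0]
6. ¬p3, w0   [¬→-rule on 5]
7. p2, w0   [¬→-rule on 5]
8. ¬p3 → ¬p2, w1   [◇-rule on 2: fresh world w1, w0Rw1]
9. ¬◇(¬p3 → ¬p2), w1   [¬◇-rule on 3 via w0Rw1]
10. ¬(¬p3 → ¬p2), w1   [¬◇-rule on 4 via w0Rw1]
11. ¬p3, w1   [¬→-rule on 10]
12. p2, w1   [¬→-rule on 10]
13. ¬p2, w1   [→-rule on 8 (branches; this branch)]
Accessibility: w0Rw0, w0Rw1, w1Rw0, w1Rw1
Branch closes: p2 and ¬p2 both at w1.
All branches of the negation close; one closing branch shown above.

Valid in B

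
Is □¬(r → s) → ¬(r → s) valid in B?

Yes, valid

Tableau for the negation ¬(□¬(r → s) → ¬(r → s)):
1. ¬(□¬(r → s) → ¬(r → s)), 0
2. □¬(r → s), 0
3. r → s, 0
4. ¬(r → s), 0
5. r, 0
6. ¬s, 0
7. s, 0
Accessibility: 0R0
Branch closes: s and ¬s both at 0.
Every branch of the negation's tableau closes; the branch above is one of them.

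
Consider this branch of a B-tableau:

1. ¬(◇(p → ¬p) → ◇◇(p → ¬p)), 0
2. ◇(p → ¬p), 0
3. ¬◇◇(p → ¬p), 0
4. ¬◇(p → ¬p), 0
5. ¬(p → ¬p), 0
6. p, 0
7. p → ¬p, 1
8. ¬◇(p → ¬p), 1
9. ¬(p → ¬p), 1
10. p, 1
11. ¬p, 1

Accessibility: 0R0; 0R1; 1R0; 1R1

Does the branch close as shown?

Closed

Both p and ¬p appear at 1.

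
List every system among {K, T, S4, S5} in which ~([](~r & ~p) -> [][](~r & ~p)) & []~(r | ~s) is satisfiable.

T-tableau for the formula:
1. ~([](~r & ~p) -> [][](~r & ~p)) & []~(r | ~s), 0
2. ~([](~r & ~p) -> [][](~r & ~p)), 0
3. []~(r | ~s), 0
4. [](~r & ~p), 0
5. ~[][](~r & ~p), 0
6. ~(r | ~s), 0
7. ~r, 0
8. s, 0
9. ~r & ~p, 0
10. ~p, 0
11. ~[](~r & ~p), 1
12. ~(r | ~s), 1
13. ~r, 1
14. s, 1
15. ~r & ~p, 1
16. ~p, 1
17. ~(~r & ~p), 2
18. p, 2
Accessibility: 0R0, 0R1, 1R1, 1R2, 2R2
Complete open branch: satisfiable in T, hence also in K (this T-model is also a K-model).
S4-tableau for the formula:
1. ~([](~r & ~p) -> [][](~r & ~p)) & []~(r | ~s), 0
2. ~([](~r & ~p) -> [][](~r & ~p)), 0
3. []~(r | ~s), 0
4. [](~r & ~p), 0
5. ~[][](~r & ~p), 0
6. ~(r | ~s), 0
7. ~r, 0
8. s, 0
9. ~r & ~p, 0
10. ~p, 0
11. ~[](~r & ~p), 1
12. ~(r | ~s), 1
13. ~r, 1
14. s, 1
15. ~r & ~p, 1
16. ~p, 1
17. ~(~r & ~p), 2
18. ~(r | ~s), 2
19. ~r, 2
20. s, 2
21. ~r & ~p, 2
22. ~p, 2
23. p, 2
Accessibility: 0R0, 0R1, 0R2, 1R1, 1R2, 2R2
Branch closes: p and ~p both at 2.
Every branch closes (one shown): unsatisfiable in S4, hence also in S5 (every S5-frame is an S4-frame).

K, T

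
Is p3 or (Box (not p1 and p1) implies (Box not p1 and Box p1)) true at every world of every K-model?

Yes, valid

Tableau for the negation not (p3 or (Box (not p1 and p1) implies (Box not p1 and Box p1))):
1. not (p3 or (Box (not p1 and p1) implies (Box not p1 and Box p1))), w0
2. not p3, w0
3. not (Box (not p1 and p1) implies (Box not p1 and Box p1)), w0
4. Box (not p1 and p1), w0
5. not (Box not p1 and Box p1), w0
6. not Box p1, w0
7. not p1, w1
8. not p1 and p1, w1
9. p1, w1
Accessibility: w0Rw1
Branch closes: p1 and not p1 both at w1.
Every branch of the negation's tableau closes; the branch above is one of them.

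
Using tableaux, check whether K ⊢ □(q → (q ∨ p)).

Valid in K

Tableau for the negation ¬□(q → (q ∨ p)):
1. ¬□(q → (q ∨ p)), w0
2. ¬(q → (q ∨ p)), w1
3. q, w1
4. ¬(q ∨ p), w1
5. ¬q, w1
6. ¬p, w1
Accessibility: w0Rw1
Branch closes: q and ¬q both at w1.
All branches of the negation close; one closing branch shown above.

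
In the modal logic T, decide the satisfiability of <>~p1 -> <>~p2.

1. <>~p1 -> <>~p2, 0
2. <>~p2, 0
3. ~p2, 1
Accessibility: 0R0, 0R1, 1R1

Satisfiable (open branch found)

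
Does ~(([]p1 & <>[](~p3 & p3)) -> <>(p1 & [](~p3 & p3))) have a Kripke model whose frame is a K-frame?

1. ~(([]p1 & <>[](~p3 & p3)) -> <>(p1 & [](~p3 & p3))), u
2. []p1 & <>[](~p3 & p3), u
3. ~<>(p1 & [](~p3 & p3)), u
4. []p1, u
5. <>[](~p3 & p3), u
6. [](~p3 & p3), v
7. ~(p1 & [](~p3 & p3)), v
8. p1, v
9. ~[](~p3 & p3), v
10. ~(~p3 & p3), w
11. ~p3 & p3, w
12. ~p3, w
13. p3, w
Accessibility: uRv, vRw
Branch closes: p3 and ~p3 both at w.
Every branch closes; the branch above is one of them.

No, unsatisfiable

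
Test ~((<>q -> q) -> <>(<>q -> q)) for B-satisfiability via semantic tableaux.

Unsatisfiable

1. ~((<>q -> q) -> <>(<>q -> q)), u
2. <>q -> q, u
3. ~<>(<>q -> q), u
4. ~(<>q -> q), u
5. <>q, u
6. ~q, u
7. ~<>q, u
8. q, v
9. ~(<>q -> q), v
10. <>q, v
11. ~q, v
Accessibility: uRu, uRv, vRu, vRv
Branch closes: q and ~q both at v.
All branches of the tableau close; one closing branch shown above.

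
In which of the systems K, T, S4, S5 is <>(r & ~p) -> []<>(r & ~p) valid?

S5

S4-tableau for the negation ~(<>(r & ~p) -> []<>(r & ~p)):
1. ~(<>(r & ~p) -> []<>(r & ~p)), u
2. <>(r & ~p), u
3. ~[]<>(r & ~p), u
4. r & ~p, v
5. r, v
6. ~p, v
7. ~<>(r & ~p), w
8. ~(r & ~p), w
9. p, w
Accessibility: uRu, uRv, uRw, vRv, wRw
Complete open branch: countermodel on an S4-frame, so not valid in S4, nor in K, T (the same frame is also a K-frame and a T-frame).
S5-tableau for the negation ~(<>(r & ~p) -> []<>(r & ~p)):
1. ~(<>(r & ~p) -> []<>(r & ~p)), u
2. <>(r & ~p), u
3. ~[]<>(r & ~p), u
4. r & ~p, v
5. r, v
6. ~p, v
7. ~<>(r & ~p), w
8. ~(r & ~p), u
9. ~(r & ~p), v
10. ~(r & ~p), w
11. p, u
12. p, v
Accessibility: uRu, uRv, uRw, vRu, vRv, vRw, wRu, wRv, wRw
Branch closes: p and ~p both at v.
Every branch closes (one shown): valid in S5.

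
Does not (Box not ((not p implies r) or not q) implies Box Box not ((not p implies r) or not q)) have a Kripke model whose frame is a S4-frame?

1. not (Box not ((not p implies r) or not q) implies Box Box not ((not p implies r) or not q)), u
2. Box not ((not p implies r) or not q), u   [neg-implies-rule on 1]
3. not Box Box not ((not p implies r) or not q), u   [neg-implies-rule on 1]
4. not ((not p implies r) or not q), u   [Box-rule on 2 via uRu]
5. not (not p implies r), u   [neg-or-rule on 4]
6. q, u   [neg-or-rule on 4]
7. not p, u   [neg-implies-rule on 5]
8. not r, u   [neg-implies-rule on 5]
9. not Box not ((not p implies r) or not q), v   [neg-Box-rule on 3: fresh world v, uRv]
10. not ((not p implies r) or not q), v   [Box-rule on 2 via uRv]
11. not (not p implies r), v   [neg-or-rule on 10]
12. q, v   [neg-or-rule on 10]
13. not p, v   [neg-implies-rule on 11]
14. not r, v   [neg-implies-rule on 11]
15. (not p implies r) or not q, w   [neg-Box-rule on 9: fresh world w, vRw]
16. not ((not p implies r) or not q), w   [Box-rule on 2 via uRw]
17. not (not p implies r), w   [neg-or-rule on 16]
18. q, w   [neg-or-rule on 16]
19. not p, w   [neg-implies-rule on 17]
20. not r, w   [neg-implies-rule on 17]
21. not p implies r, w   [or-rule on 15 (branches; this branch)]
22. r, w   [implies-rule on 21 (branches; this branch)]
Accessibility: uRu, uRv, uRw, vRv, vRw, wRw
Branch closes: r and not r both at w.
Every branch closes; the branch above is one of them.

No, unsatisfiable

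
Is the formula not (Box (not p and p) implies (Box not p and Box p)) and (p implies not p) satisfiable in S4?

1. not (Box (not p and p) implies (Box not p and Box p)) and (p implies not p), 0
2. not (Box (not p and p) implies (Box not p and Box p)), 0
3. p implies not p, 0
4. Box (not p and p), 0
5. not (Box not p and Box p), 0
6. not p and p, 0
7. not p, 0
8. p, 0
Accessibility: 0R0
Branch closes: p and not p both at 0.
All branches of the tableau close; one closing branch shown above.

Unsatisfiable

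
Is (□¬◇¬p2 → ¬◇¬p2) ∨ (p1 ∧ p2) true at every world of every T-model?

Tableau for the negation ¬((□¬◇¬p2 → ¬◇¬p2) ∨ (p1 ∧ p2)):
1. ¬((□¬◇¬p2 → ¬◇¬p2) ∨ (p1 ∧ p2)), u
2. ¬(□¬◇¬p2 → ¬◇¬p2), u
3. ¬(p1 ∧ p2), u
4. □¬◇¬p2, u
5. ◇¬p2, u
6. ¬◇¬p2, u
7. p2, u
8. ¬p1, u
9. ¬p2, v
10. ¬◇¬p2, v
11. p2, v
Accessibility: uRu, uRv, vRv
Branch closes: p2 and ¬p2 both at v.
All branches of the negation close; one closing branch shown above.

Yes, valid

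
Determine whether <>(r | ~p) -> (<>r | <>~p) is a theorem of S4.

Tableau for the negation ~(<>(r | ~p) -> (<>r | <>~p)):
1. ~(<>(r | ~p) -> (<>r | <>~p)), 0
2. <>(r | ~p), 0   [~->-rule on 1]
3. ~(<>r | <>~p), 0   [~->-rule on 1]
4. ~<>r, 0   [~|-rule on 3]
5. ~<>~p, 0   [~|-rule on 3]
6. ~r, 0   [~<>-rule on 4 via 0R0]
7. p, 0   [~<>-rule on 5 via 0R0]
8. r | ~p, 1   [<>-rule on 2: fresh world 1, 0R1]
9. ~r, 1   [~<>-rule on 4 via 0R1]
10. p, 1   [~<>-rule on 5 via 0R1]
11. ~p, 1   [|-rule on 8 (branches; this branch)]
Accessibility: 0R0, 0R1, 1R1
Branch closes: p and ~p both at 1.
Every branch of the negation's tableau closes; the branch above is one of them.

Valid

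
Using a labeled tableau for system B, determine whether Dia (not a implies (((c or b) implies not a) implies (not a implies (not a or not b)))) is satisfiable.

1. Dia (not a implies (((c or b) implies not a) implies (not a implies (not a or not b)))), w0
2. not a implies (((c or b) implies not a) implies (not a implies (not a or not b))), w1
3. ((c or b) implies not a) implies (not a implies (not a or not b)), w1
4. not a implies (not a or not b), w1
5. not a or not b, w1
6. not b, w1
Accessibility: w0Rw0, w0Rw1, w1Rw0, w1Rw1

Satisfiable (open branch found)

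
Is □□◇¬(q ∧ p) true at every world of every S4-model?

Tableau for the negation ¬□□◇¬(q ∧ p):
1. ¬□□◇¬(q ∧ p), 0
2. ¬□◇¬(q ∧ p), 1
3. ¬◇¬(q ∧ p), 2
4. q ∧ p, 2
5. q, 2
6. p, 2
Accessibility: 0R0, 0R1, 0R2, 1R1, 1R2, 2R2
The negation has an open branch (countermodel exists).

Not valid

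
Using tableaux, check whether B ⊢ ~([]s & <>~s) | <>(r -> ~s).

Yes, valid

Tableau for the negation ~(~([]s & <>~s) | <>(r -> ~s)):
1. ~(~([]s & <>~s) | <>(r -> ~s)), 0
2. []s & <>~s, 0
3. ~<>(r -> ~s), 0
4. []s, 0
5. <>~s, 0
6. ~(r -> ~s), 0
7. r, 0
8. s, 0
9. ~s, 1
10. ~(r -> ~s), 1
11. r, 1
12. s, 1
Accessibility: 0R0, 0R1, 1R0, 1R1
Branch closes: s and ~s both at 1.
Every branch of the negation's tableau closes; the branch above is one of them.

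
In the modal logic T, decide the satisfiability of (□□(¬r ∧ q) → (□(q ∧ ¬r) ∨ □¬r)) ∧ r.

1. (□□(¬r ∧ q) → (□(q ∧ ¬r) ∨ □¬r)) ∧ r, w0
2. □□(¬r ∧ q) → (□(q ∧ ¬r) ∨ □¬r), w0   [∧-rule on 1]
3. r, w0   [∧-rule on 1]
4. ¬□□(¬r ∧ q), w0   [→-rule on 2 (branches; this branch)]
5. ¬□(¬r ∧ q), w1   [¬□-rule on 4: fresh world w1, w0Rw1]
6. ¬(¬r ∧ q), w2   [¬□-rule on 5: fresh world w2, w1Rw2]
7. ¬q, w2   [¬∧-rule on 6 (branches; this branch)]
Accessibility: w0Rw0, w0Rw1, w1Rw1, w1Rw2, w2Rw2

Yes, satisfiable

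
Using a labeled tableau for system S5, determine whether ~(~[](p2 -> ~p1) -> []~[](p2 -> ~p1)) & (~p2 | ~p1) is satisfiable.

1. ~(~[](p2 -> ~p1) -> []~[](p2 -> ~p1)) & (~p2 | ~p1), w0
2. ~(~[](p2 -> ~p1) -> []~[](p2 -> ~p1)), w0
3. ~p2 | ~p1, w0
4. ~[](p2 -> ~p1), w0
5. ~[]~[](p2 -> ~p1), w0
6. ~p1, w0
7. ~(p2 -> ~p1), w1
8. p2, w1
9. p1, w1
10. [](p2 -> ~p1), w2
11. p2 -> ~p1, w0
12. p2 -> ~p1, w1
13. p2 -> ~p1, w2
14. ~p1, w1
Accessibility: w0Rw0, w0Rw1, w0Rw2, w1Rw0, w1Rw1, w1Rw2, w2Rw0, w2Rw1, w2Rw2
Branch closes: p1 and ~p1 both at w1.
All branches of the tableau close; one closing branch shown above.

Unsatisfiable (every branch closes)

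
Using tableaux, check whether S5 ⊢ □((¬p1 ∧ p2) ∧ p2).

Tableau for the negation ¬□((¬p1 ∧ p2) ∧ p2):
1. ¬□((¬p1 ∧ p2) ∧ p2), 0
2. ¬((¬p1 ∧ p2) ∧ p2), 1   [¬□-rule on 1: fresh world 1, 0R1]
3. ¬p2, 1   [¬∧-rule on 2 (branches; this branch)]
Accessibility: 0R0, 0R1, 1R0, 1R1
The negation has an open branch (countermodel exists).

Invalid (countermodel exists)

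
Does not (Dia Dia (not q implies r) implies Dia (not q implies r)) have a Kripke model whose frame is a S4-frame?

No, unsatisfiable

1. not (Dia Dia (not q implies r) implies Dia (not q implies r)), 0
2. Dia Dia (not q implies r), 0   [neg-implies-rule on 1]
3. not Dia (not q implies r), 0   [neg-implies-rule on 1]
4. not (not q implies r), 0   [neg-Dia-rule on 3 via 0R0]
5. not q, 0   [neg-implies-rule on 4]
6. not r, 0   [neg-implies-rule on 4]
7. Dia (not q implies r), 1   [Dia-rule on 2: fresh world 1, 0R1]
8. not (not q implies r), 1   [neg-Dia-rule on 3 via 0R1]
9. not q, 1   [neg-implies-rule on 8]
10. not r, 1   [neg-implies-rule on 8]
11. not q implies r, 2   [Dia-rule on 7: fresh world 2, 1R2]
12. not (not q implies r), 2   [neg-Dia-rule on 3 via 0R2]
13. not q, 2   [neg-implies-rule on 12]
14. not r, 2   [neg-implies-rule on 12]
15. r, 2   [implies-rule on 11 (branches; this branch)]
Accessibility: 0R0, 0R1, 0R2, 1R1, 1R2, 2R2
Branch closes: r and not r both at 2.
(One branch shown.) All branches close.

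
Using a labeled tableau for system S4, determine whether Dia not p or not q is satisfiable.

1. Dia not p or not q, 0
2. not q, 0
Accessibility: 0R0

Satisfiable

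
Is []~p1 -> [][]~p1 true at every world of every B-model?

Tableau for the negation ~([]~p1 -> [][]~p1):
1. ~([]~p1 -> [][]~p1), u
2. []~p1, u
3. ~[][]~p1, u
4. ~p1, u
5. ~[]~p1, v
6. ~p1, v
7. p1, w
Accessibility: uRu, uRv, vRu, vRv, vRw, wRv, wRw
The negation has an open branch (countermodel exists).

No, not valid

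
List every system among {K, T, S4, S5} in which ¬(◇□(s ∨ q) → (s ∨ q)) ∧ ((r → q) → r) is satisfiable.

S4-tableau for the formula:
1. ¬(◇□(s ∨ q) → (s ∨ q)) ∧ ((r → q) → r), w0
2. ¬(◇□(s ∨ q) → (s ∨ q)), w0   [∧-rule on 1]
3. (r → q) → r, w0   [∧-rule on 1]
4. ◇□(s ∨ q), w0   [¬→-rule on 2]
5. ¬(s ∨ q), w0   [¬→-rule on 2]
6. ¬s, w0   [¬∨-rule on 5]
7. ¬q, w0   [¬∨-rule on 5]
8. r, w0   [→-rule on 3 (branches; this branch)]
9. □(s ∨ q), w1   [◇-rule on 4: fresh world w1, w0Rw1]
10. s ∨ q, w1   [□-rule on 9 via w1Rw1]
11. q, w1   [∨-rule on 10 (branches; this branch)]
Accessibility: w0Rw0, w0Rw1, w1Rw1
Complete open branch: satisfiable in S4, hence also in K, T (this S4-model is also a K-model and a T-model).
S5-tableau for the formula:
1. ¬(◇□(s ∨ q) → (s ∨ q)) ∧ ((r → q) → r), w0
2. ¬(◇□(s ∨ q) → (s ∨ q)), w0   [∧-rule on 1]
3. (r → q) → r, w0   [∧-rule on 1]
4. ◇□(s ∨ q), w0   [¬→-rule on 2]
5. ¬(s ∨ q), w0   [¬→-rule on 2]
6. ¬s, w0   [¬∨-rule on 5]
7. ¬q, w0   [¬∨-rule on 5]
8. ¬(r → q), w0   [→-rule on 3 (branches; this branch)]
9. r, w0   [¬→-rule on 8]
10. □(s ∨ q), w1   [◇-rule on 4: fresh world w1, w0Rw1]
11. s ∨ q, w0   [□-rule on 10 via w1Rw0]
12. s ∨ q, w1   [□-rule on 10 via w1Rw1]
13. q, w0   [∨-rule on 11 (branches; this branch)]
Accessibility: w0Rw0, w0Rw1, w1Rw0, w1Rw1
Branch closes: q and ¬q both at w0.
Every branch closes (one shown): unsatisfiable in S5.

K, T, S4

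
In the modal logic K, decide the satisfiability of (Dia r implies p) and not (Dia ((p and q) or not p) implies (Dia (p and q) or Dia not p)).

Unsatisfiable (every branch closes)

1. (Dia r implies p) and not (Dia ((p and q) or not p) implies (Dia (p and q) or Dia not p)), u
2. Dia r implies p, u
3. not (Dia ((p and q) or not p) implies (Dia (p and q) or Dia not p)), u
4. Dia ((p and q) or not p), u
5. not (Dia (p and q) or Dia not p), u
6. not Dia (p and q), u
7. not Dia not p, u
8. not Dia r, u
9. (p and q) or not p, v
10. not (p and q), v
11. p, v
12. not r, v
13. p and q, v
14. q, v
15. not q, v
Accessibility: uRv
Branch closes: q and not q both at v.
Every branch closes; the branch above is one of them.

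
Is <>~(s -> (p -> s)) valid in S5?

Tableau for the negation ~<>~(s -> (p -> s)):
1. ~<>~(s -> (p -> s)), 0
2. s -> (p -> s), 0
3. p -> s, 0
4. s, 0
Accessibility: 0R0
The negation has an open branch (countermodel exists).

No, not valid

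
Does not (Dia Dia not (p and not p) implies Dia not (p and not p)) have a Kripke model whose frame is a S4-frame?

Unsatisfiable (every branch closes)

1. not (Dia Dia not (p and not p) implies Dia not (p and not p)), w0
2. Dia Dia not (p and not p), w0   [neg-implies-rule on 1]
3. not Dia not (p and not p), w0   [neg-implies-rule on 1]
4. p and not p, w0   [neg-Dia-rule on 3 via w0Rw0]
5. p, w0   [and-rule on 4]
6. not p, w0   [and-rule on 4]
Accessibility: w0Rw0
Branch closes: p and not p both at w0.
Every branch closes; the branch above is one of them.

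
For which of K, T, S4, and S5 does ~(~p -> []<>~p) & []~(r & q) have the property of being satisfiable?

S4-tableau for the formula:
1. ~(~p -> []<>~p) & []~(r & q), u
2. ~(~p -> []<>~p), u
3. []~(r & q), u
4. ~p, u
5. ~[]<>~p, u
6. ~(r & q), u
7. ~q, u
8. ~<>~p, v
9. ~(r & q), v
10. p, v
11. ~q, v
Accessibility: uRu, uRv, vRv
Complete open branch: satisfiable in S4, hence also in K, T (this S4-model is also a K-model and a T-model).
S5-tableau for the formula:
1. ~(~p -> []<>~p) & []~(r & q), u
2. ~(~p -> []<>~p), u
3. []~(r & q), u
4. ~p, u
5. ~[]<>~p, u
6. ~(r & q), u
7. ~q, u
8. ~<>~p, v
9. ~(r & q), v
10. p, u
Accessibility: uRu, uRv, vRu, vRv
Branch closes: p and ~p both at u.
Every branch closes (one shown): unsatisfiable in S5.

K, T, S4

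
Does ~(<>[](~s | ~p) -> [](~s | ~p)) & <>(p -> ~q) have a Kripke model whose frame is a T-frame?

Satisfiable (open branch found)

1. ~(<>[](~s | ~p) -> [](~s | ~p)) & <>(p -> ~q), 0
2. ~(<>[](~s | ~p) -> [](~s | ~p)), 0
3. <>(p -> ~q), 0
4. <>[](~s | ~p), 0
5. ~[](~s | ~p), 0
6. p -> ~q, 1
7. ~q, 1
8. [](~s | ~p), 2
9. ~s | ~p, 2
10. ~p, 2
11. ~(~s | ~p), 3
12. s, 3
13. p, 3
Accessibility: 0R0, 0R1, 0R2, 0R3, 1R1, 2R2, 3R3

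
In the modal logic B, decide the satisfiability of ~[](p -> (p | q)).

1. ~[](p -> (p | q)), 0
2. ~(p -> (p | q)), 1
3. p, 1
4. ~(p | q), 1
5. ~p, 1
6. ~q, 1
Accessibility: 0R0, 0R1, 1R0, 1R1
Branch closes: p and ~p both at 1.
(One branch shown.) All branches close.

Unsatisfiable (every branch closes)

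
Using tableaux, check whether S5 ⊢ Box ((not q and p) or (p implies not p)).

Invalid (countermodel exists)

Tableau for the negation not Box ((not q and p) or (p implies not p)):
1. not Box ((not q and p) or (p implies not p)), 0
2. not ((not q and p) or (p implies not p)), 1
3. not (not q and p), 1
4. not (p implies not p), 1
5. p, 1
6. q, 1
Accessibility: 0R0, 0R1, 1R0, 1R1
The negation has an open branch (countermodel exists).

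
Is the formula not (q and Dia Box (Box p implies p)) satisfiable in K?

1. not (q and Dia Box (Box p implies p)), u
2. not Dia Box (Box p implies p), u   [neg-and-rule on 1 (branches; this branch)]

Satisfiable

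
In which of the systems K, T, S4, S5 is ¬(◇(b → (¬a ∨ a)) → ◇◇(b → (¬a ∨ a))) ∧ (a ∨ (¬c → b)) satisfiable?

K-tableau for the formula:
1. ¬(◇(b → (¬a ∨ a)) → ◇◇(b → (¬a ∨ a))) ∧ (a ∨ (¬c → b)), w0
2. ¬(◇(b → (¬a ∨ a)) → ◇◇(b → (¬a ∨ a))), w0   [∧-rule on 1]
3. a ∨ (¬c → b), w0   [∧-rule on 1]
4. ◇(b → (¬a ∨ a)), w0   [¬→-rule on 2]
5. ¬◇◇(b → (¬a ∨ a)), w0   [¬→-rule on 2]
6. ¬c → b, w0   [∨-rule on 3 (branches; this branch)]
7. b, w0   [→-rule on 6 (branches; this branch)]
8. b → (¬a ∨ a), w1   [◇-rule on 4: fresh world w1, w0Rw1]
9. ¬◇(b → (¬a ∨ a)), w1   [¬◇-rule on 5 via w0Rw1]
10. ¬a ∨ a, w1   [→-rule on 8 (branches; this branch)]
11. a, w1   [∨-rule on 10 (branches; this branch)]
Accessibility: w0Rw1
Complete open branch: satisfiable in K.
T-tableau for the formula:
1. ¬(◇(b → (¬a ∨ a)) → ◇◇(b → (¬a ∨ a))) ∧ (a ∨ (¬c → b)), w0
2. ¬(◇(b → (¬a ∨ a)) → ◇◇(b → (¬a ∨ a))), w0   [∧-rule on 1]
3. a ∨ (¬c → b), w0   [∧-rule on 1]
4. ◇(b → (¬a ∨ a)), w0   [¬→-rule on 2]
5. ¬◇◇(b → (¬a ∨ a)), w0   [¬→-rule on 2]
6. ¬◇(b → (¬a ∨ a)), w0   [¬◇-rule on 5 via w0Rw0]
7. ¬(b → (¬a ∨ a)), w0   [¬◇-rule on 6 via w0Rw0]
8. b, w0   [¬→-rule on 7]
9. ¬(¬a ∨ a), w0   [¬→-rule on 7]
10. a, w0   [¬∨-rule on 9]
11. ¬a, w0   [¬∨-rule on 9]
Accessibility: w0Rw0
Branch closes: a and ¬a both at w0.
Every branch closes (one shown): unsatisfiable in T, hence also in S4, S5 (every S4/S5-frame is a T-frame).

K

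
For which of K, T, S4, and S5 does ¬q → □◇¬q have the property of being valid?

S5

S4-tableau for the negation ¬(¬q → □◇¬q):
1. ¬(¬q → □◇¬q), 0
2. ¬q, 0
3. ¬□◇¬q, 0
4. ¬◇¬q, 1
5. q, 1
Accessibility: 0R0, 0R1, 1R1
Complete open branch: countermodel on an S4-frame, so not valid in S4, nor in K, T (the same frame is also a K-frame and a T-frame).
S5-tableau for the negation ¬(¬q → □◇¬q):
1. ¬(¬q → □◇¬q), 0
2. ¬q, 0
3. ¬□◇¬q, 0
4. ¬◇¬q, 1
5. q, 0
Accessibility: 0R0, 0R1, 1R0, 1R1
Branch closes: q and ¬q both at 0.
Every branch closes (one shown): valid in S5.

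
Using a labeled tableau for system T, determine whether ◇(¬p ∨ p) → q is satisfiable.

1. ◇(¬p ∨ p) → q, 0
2. q, 0
Accessibility: 0R0

Satisfiable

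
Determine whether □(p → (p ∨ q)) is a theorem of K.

Yes, valid

Tableau for the negation ¬□(p → (p ∨ q)):
1. ¬□(p → (p ∨ q)), w0
2. ¬(p → (p ∨ q)), w1   [¬□-rule on 1: fresh world w1, w0Rw1]
3. p, w1   [¬→-rule on 2]
4. ¬(p ∨ q), w1   [¬→-rule on 2]
5. ¬p, w1   [¬∨-rule on 4]
6. ¬q, w1   [¬∨-rule on 4]
Accessibility: w0Rw1
Branch closes: p and ¬p both at w1.
All branches of the negation close; one closing branch shown above.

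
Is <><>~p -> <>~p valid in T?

Tableau for the negation ~(<><>~p -> <>~p):
1. ~(<><>~p -> <>~p), 0
2. <><>~p, 0
3. ~<>~p, 0
4. p, 0
5. <>~p, 1
6. p, 1
7. ~p, 2
Accessibility: 0R0, 0R1, 1R1, 1R2, 2R2
The negation has an open branch (countermodel exists).

No, not valid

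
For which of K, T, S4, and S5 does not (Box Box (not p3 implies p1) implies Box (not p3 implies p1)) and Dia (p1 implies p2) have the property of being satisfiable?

K

K-tableau for the formula:
1. not (Box Box (not p3 implies p1) implies Box (not p3 implies p1)) and Dia (p1 implies p2), u
2. not (Box Box (not p3 implies p1) implies Box (not p3 implies p1)), u
3. Dia (p1 implies p2), u
4. Box Box (not p3 implies p1), u
5. not Box (not p3 implies p1), u
6. p1 implies p2, v
7. Box (not p3 implies p1), v
8. p2, v
9. not (not p3 implies p1), w
10. not p3, w
11. not p1, w
12. Box (not p3 implies p1), w
Accessibility: uRv, uRw
Complete open branch: satisfiable in K.
T-tableau for the formula:
1. not (Box Box (not p3 implies p1) implies Box (not p3 implies p1)) and Dia (p1 implies p2), u
2. not (Box Box (not p3 implies p1) implies Box (not p3 implies p1)), u
3. Dia (p1 implies p2), u
4. Box Box (not p3 implies p1), u
5. not Box (not p3 implies p1), u
6. Box (not p3 implies p1), u
7. not p3 implies p1, u
8. p1, u
9. p1 implies p2, v
10. Box (not p3 implies p1), v
11. not p3 implies p1, v
12. p2, v
13. p1, v
14. not (not p3 implies p1), w
15. not p3, w
16. not p1, w
17. Box (not p3 implies p1), w
18. not p3 implies p1, w
19. p1, w
Accessibility: uRu, uRv, uRw, vRv, wRw
Branch closes: p1 and not p1 both at w.
Every branch closes (one shown): unsatisfiable in T, hence also in S4, S5 (every S4/S5-frame is a T-frame).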